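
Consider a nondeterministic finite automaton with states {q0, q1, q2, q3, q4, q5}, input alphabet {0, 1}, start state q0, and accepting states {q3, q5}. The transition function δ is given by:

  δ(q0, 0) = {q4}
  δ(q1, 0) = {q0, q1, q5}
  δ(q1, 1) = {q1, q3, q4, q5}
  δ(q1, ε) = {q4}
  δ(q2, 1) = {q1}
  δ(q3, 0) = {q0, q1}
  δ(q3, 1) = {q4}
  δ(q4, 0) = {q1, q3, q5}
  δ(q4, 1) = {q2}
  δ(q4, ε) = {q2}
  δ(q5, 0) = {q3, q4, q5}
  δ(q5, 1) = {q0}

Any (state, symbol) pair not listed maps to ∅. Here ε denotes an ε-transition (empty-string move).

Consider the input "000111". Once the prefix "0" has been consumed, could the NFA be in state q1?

Start in {q0}.
Read '0': q0→{q4}; union {q4}; ε-closure = {q2, q4}.
State q1 is not in {q2, q4}.

No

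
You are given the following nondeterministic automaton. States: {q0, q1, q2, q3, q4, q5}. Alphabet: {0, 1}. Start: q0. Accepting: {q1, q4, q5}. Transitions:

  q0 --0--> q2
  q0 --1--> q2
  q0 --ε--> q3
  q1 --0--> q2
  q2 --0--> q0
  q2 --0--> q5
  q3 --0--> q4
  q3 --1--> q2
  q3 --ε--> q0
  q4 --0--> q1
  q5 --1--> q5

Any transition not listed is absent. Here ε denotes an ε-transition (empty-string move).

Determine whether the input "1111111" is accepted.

Start: ε-closure({q0}) = {q0, q3}.
Read '1': {q0, q3} → {q2}.
Read '1': {q2} → ∅.
The set is empty and remains empty for the remaining 5 symbols.
The final set ∅ contains no accepting state.

No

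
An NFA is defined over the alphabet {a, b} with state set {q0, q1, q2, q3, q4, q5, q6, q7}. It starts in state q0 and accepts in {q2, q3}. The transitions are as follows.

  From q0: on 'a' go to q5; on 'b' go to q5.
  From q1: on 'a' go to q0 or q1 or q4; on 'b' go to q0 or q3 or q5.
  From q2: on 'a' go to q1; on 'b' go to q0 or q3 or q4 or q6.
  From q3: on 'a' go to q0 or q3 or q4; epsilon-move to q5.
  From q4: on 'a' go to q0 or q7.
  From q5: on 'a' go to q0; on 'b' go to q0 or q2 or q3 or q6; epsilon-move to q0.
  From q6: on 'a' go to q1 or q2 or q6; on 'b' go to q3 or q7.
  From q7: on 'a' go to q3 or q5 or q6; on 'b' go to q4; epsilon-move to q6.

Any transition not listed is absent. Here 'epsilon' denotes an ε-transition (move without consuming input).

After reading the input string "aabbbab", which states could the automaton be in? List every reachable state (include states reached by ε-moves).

{q0, q2, q3, q4, q5, q6, q7}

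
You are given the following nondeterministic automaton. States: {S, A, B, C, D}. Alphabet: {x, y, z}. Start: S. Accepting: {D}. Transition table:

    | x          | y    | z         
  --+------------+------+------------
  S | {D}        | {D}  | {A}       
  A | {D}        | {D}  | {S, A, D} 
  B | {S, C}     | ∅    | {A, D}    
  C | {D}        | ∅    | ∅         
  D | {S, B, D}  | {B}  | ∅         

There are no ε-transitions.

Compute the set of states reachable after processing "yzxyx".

∅

Start in {S}.
Read 'y': {S} → {D}.
Read 'z': {D} → ∅.
The set is empty and remains empty for the remaining 3 symbols.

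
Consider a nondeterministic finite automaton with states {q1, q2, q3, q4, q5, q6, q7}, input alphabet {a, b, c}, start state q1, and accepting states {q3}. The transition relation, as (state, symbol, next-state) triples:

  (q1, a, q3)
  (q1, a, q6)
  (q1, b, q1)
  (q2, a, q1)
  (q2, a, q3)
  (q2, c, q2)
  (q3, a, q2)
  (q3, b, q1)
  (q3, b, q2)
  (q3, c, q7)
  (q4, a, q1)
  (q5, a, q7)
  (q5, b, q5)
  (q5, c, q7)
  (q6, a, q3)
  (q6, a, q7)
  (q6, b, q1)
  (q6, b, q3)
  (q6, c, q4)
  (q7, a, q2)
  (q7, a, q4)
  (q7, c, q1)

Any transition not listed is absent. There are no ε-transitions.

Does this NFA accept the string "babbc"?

No

Start in {q1}.
Read 'b': q1→{q1}; now {q1}.
Read 'a': q1→{q3, q6}; now {q3, q6}.
Read 'b': q3→{q1, q2}, q6→{q1, q3}; now {q1, q2, q3}.
Read 'b': q1→{q1}, q2→∅, q3→{q1, q2}; now {q1, q2}.
Read 'c': q1→∅, q2→{q2}; now {q2}.
The final set {q2} contains no accepting state.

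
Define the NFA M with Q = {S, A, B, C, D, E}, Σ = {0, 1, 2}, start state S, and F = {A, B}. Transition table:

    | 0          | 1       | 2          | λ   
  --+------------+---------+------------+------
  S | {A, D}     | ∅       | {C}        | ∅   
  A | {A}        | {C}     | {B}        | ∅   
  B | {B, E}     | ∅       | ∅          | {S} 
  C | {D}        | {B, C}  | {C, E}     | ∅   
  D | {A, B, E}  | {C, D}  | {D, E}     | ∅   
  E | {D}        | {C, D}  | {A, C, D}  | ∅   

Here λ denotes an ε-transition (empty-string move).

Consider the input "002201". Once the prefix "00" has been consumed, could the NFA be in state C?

Start in {S}.
Read '0': S→{A, D}; now {A, D}.
Read '0': A→{A}, D→{A, B, E}; union {A, B, E}; ε-closure = {S, A, B, E}.
State C is not in {S, A, B, E}.

No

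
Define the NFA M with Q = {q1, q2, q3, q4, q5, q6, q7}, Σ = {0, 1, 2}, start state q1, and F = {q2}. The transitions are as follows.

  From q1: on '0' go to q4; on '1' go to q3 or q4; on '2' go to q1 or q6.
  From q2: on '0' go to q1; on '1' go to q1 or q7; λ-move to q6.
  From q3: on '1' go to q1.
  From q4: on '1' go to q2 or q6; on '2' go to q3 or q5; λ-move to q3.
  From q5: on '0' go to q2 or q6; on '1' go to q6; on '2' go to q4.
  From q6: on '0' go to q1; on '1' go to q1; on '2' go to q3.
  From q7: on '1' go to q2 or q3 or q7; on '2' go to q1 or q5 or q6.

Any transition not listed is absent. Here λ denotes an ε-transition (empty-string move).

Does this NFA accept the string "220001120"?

Start in {q1}.
Read '2': q1→{q1, q6}; now {q1, q6}.
Read '2': q1→{q1, q6}, q6→{q3}; now {q1, q3, q6}.
Read '0': q1→{q4}, q3→∅, q6→{q1}; union {q1, q4}; ε-closure = {q1, q3, q4}.
Read '0': q1→{q4}, q3→∅, q4→∅; union {q4}; ε-closure = {q3, q4}.
Read '0': q3→∅, q4→∅; now ∅.
The set is empty and remains empty for the remaining 4 symbols.
The final set ∅ contains no accepting state.

No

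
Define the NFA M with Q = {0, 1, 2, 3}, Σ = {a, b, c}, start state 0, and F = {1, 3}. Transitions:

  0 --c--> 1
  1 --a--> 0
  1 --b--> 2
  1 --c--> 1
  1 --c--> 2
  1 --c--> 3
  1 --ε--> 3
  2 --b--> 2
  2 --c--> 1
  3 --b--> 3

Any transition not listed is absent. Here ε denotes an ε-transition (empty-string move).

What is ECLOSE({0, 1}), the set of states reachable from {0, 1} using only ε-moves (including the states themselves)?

Begin with {0, 1}.
ε-move 1 → 3; add 3.

{0, 1, 3}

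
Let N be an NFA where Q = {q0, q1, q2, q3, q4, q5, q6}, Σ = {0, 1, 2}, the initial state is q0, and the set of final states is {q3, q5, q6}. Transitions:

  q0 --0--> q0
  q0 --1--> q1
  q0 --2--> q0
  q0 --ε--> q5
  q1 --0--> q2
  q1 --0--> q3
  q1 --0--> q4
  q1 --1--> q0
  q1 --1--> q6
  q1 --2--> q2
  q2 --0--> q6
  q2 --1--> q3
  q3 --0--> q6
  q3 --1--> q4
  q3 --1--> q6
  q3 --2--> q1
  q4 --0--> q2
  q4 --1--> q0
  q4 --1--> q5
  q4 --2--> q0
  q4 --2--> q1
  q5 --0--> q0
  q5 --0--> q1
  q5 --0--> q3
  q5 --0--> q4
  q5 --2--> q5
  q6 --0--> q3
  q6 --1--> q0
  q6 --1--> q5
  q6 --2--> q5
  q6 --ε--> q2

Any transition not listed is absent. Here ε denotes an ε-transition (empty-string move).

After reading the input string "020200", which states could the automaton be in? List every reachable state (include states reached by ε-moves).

Start: ε-closure({q0}) = {q0, q5}.
Read '0': {q0, q5} → {q0, q1, q3, q4, q5}.
Read '2': {q0, q1, q3, q4, q5} → {q0, q1, q2, q5}.
Read '0': {q0, q1, q2, q5} → {q0, q1, q2, q3, q4, q5, q6}.
Read '2': {q0, q1, q2, q3, q4, q5, q6} → {q0, q1, q2, q5}.
Read '0': {q0, q1, q2, q5} → {q0, q1, q2, q3, q4, q5, q6}.
Read '0': {q0, q1, q2, q3, q4, q5, q6} → {q0, q1, q2, q3, q4, q5, q6}.

{q0, q1, q2, q3, q4, q5, q6}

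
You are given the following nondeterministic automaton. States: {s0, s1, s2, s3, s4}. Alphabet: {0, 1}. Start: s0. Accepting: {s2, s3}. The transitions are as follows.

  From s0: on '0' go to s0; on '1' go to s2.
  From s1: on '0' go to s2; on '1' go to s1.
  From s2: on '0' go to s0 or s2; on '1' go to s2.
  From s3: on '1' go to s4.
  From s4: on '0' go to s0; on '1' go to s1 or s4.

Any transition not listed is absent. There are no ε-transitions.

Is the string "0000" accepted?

Start in {s0}.
Read '0': {s0} → {s0}.
Read '0': {s0} → {s0}.
Read '0': {s0} → {s0}.
Read '0': {s0} → {s0}.
The final set {s0} contains no accepting state.

No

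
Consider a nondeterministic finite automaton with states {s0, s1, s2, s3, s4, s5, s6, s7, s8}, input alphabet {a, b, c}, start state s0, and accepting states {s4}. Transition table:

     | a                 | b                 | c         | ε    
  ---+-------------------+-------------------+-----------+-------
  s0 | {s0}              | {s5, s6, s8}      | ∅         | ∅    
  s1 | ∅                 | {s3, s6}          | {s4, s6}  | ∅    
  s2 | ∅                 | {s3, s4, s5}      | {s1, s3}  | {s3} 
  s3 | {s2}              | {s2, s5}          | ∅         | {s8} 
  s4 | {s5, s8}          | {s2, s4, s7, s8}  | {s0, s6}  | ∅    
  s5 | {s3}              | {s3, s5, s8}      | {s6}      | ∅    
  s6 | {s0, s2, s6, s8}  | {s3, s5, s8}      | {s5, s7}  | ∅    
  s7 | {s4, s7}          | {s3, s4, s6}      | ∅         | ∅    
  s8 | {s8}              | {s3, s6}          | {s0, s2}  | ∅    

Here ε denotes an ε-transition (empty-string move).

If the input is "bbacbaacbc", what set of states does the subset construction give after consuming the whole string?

Start in {s0}.
Read 'b': {s0} → {s5, s6, s8}.
Read 'b': {s5, s6, s8} → {s3, s5, s6, s8}.
Read 'a': {s3, s5, s6, s8} → {s0, s2, s3, s6, s8}.
Read 'c': {s0, s2, s3, s6, s8} → {s0, s1, s2, s3, s5, s7, s8}.
Read 'b': {s0, s1, s2, s3, s5, s7, s8} → {s2, s3, s4, s5, s6, s8}.
Read 'a': {s2, s3, s4, s5, s6, s8} → {s0, s2, s3, s5, s6, s8}.
Read 'a': {s0, s2, s3, s5, s6, s8} → {s0, s2, s3, s6, s8}.
Read 'c': {s0, s2, s3, s6, s8} → {s0, s1, s2, s3, s5, s7, s8}.
Read 'b': {s0, s1, s2, s3, s5, s7, s8} → {s2, s3, s4, s5, s6, s8}.
Read 'c': {s2, s3, s4, s5, s6, s8} → {s0, s1, s2, s3, s5, s6, s7, s8}.

{s0, s1, s2, s3, s5, s6, s7, s8}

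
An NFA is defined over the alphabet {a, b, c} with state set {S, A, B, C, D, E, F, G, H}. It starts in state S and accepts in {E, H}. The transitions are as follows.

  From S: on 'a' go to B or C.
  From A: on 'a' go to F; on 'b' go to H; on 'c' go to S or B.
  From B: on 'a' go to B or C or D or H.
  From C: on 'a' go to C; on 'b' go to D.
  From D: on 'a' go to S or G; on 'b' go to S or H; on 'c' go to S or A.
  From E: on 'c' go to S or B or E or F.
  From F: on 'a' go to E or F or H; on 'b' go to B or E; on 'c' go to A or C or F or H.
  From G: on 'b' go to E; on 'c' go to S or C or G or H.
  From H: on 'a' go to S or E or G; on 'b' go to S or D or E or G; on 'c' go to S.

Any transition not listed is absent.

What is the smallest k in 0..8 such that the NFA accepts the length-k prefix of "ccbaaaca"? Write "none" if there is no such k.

Start in {S}.
Read 'c': {S} → ∅.
The set is empty and remains empty for the remaining 7 symbols.
No reachable set along the way intersects F.

none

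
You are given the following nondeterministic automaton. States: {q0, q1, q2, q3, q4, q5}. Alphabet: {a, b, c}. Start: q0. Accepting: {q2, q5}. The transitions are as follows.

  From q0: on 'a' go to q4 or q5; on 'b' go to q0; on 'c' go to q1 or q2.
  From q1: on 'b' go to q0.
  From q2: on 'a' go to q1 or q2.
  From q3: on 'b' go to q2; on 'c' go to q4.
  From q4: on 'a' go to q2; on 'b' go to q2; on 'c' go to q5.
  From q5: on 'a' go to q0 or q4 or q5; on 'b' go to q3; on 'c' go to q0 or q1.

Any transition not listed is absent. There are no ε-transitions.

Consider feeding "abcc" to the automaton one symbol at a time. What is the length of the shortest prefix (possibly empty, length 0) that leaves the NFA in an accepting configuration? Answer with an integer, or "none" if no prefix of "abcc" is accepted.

Start in {q0}.
Read 'a': q0→{q4, q5}; now {q4, q5}.
None of the earlier sets intersect F, but {q4, q5} does.

1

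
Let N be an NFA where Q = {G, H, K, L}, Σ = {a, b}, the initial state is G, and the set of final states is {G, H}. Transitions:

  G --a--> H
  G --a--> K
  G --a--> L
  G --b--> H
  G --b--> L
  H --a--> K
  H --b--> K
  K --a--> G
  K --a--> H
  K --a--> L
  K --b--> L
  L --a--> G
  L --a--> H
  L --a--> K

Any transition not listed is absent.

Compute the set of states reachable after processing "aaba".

Start in {G}.
Read 'a': G→{H, K, L}; now {H, K, L}.
Read 'a': H→{K}, K→{G, H, L}, L→{G, H, K}; now {G, H, K, L}.
Read 'b': G→{H, L}, H→{K}, K→{L}, L→∅; now {H, K, L}.
Read 'a': H→{K}, K→{G, H, L}, L→{G, H, K}; now {G, H, K, L}.

{G, H, K, L}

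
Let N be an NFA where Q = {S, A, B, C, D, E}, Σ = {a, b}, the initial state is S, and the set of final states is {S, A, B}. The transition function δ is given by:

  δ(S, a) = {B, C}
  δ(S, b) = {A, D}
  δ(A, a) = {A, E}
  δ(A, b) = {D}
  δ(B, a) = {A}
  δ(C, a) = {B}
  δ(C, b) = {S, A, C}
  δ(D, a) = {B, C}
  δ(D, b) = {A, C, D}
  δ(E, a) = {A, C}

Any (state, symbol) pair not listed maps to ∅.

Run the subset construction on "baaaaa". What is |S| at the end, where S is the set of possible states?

4

Start in {S}.
Read 'b': S→{A, D}; now {A, D}.
Read 'a': A→{A, E}, D→{B, C}; now {A, B, C, E}.
Read 'a': A→{A, E}, B→{A}, C→{B}, E→{A, C}; now {A, B, C, E}.
Read 'a': A→{A, E}, B→{A}, C→{B}, E→{A, C}; now {A, B, C, E}.
Read 'a': A→{A, E}, B→{A}, C→{B}, E→{A, C}; now {A, B, C, E}.
Read 'a': A→{A, E}, B→{A}, C→{B}, E→{A, C}; now {A, B, C, E}.
That set has 4 states.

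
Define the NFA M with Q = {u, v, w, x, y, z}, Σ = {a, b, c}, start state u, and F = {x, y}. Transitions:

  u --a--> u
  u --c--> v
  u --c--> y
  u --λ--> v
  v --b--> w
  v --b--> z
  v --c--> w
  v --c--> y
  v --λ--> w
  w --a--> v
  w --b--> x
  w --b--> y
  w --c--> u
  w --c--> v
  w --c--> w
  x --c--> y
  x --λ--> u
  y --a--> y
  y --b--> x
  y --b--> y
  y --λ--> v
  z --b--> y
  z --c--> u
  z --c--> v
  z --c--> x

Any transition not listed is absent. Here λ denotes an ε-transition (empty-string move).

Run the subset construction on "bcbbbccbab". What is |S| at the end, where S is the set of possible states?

6

Start: ε-closure({u}) = {u, v, w}.
Read 'b': u→∅, v→{w, z}, w→{x, y}; union {w, x, y, z}; ε-closure = {u, v, w, x, y, z}.
Read 'c': u→{v, y}, v→{w, y}, w→{u, v, w}, x→{y}, y→∅, z→{u, v, x}; now {u, v, w, x, y}.
Read 'b': u→∅, v→{w, z}, w→{x, y}, x→∅, y→{x, y}; union {w, x, y, z}; ε-closure = {u, v, w, x, y, z}.
Read 'b': u→∅, v→{w, z}, w→{x, y}, x→∅, y→{x, y}, z→{y}; union {w, x, y, z}; ε-closure = {u, v, w, x, y, z}.
Read 'b': u→∅, v→{w, z}, w→{x, y}, x→∅, y→{x, y}, z→{y}; union {w, x, y, z}; ε-closure = {u, v, w, x, y, z}.
Read 'c': u→{v, y}, v→{w, y}, w→{u, v, w}, x→{y}, y→∅, z→{u, v, x}; now {u, v, w, x, y}.
Read 'c': u→{v, y}, v→{w, y}, w→{u, v, w}, x→{y}, y→∅; now {u, v, w, y}.
Read 'b': u→∅, v→{w, z}, w→{x, y}, y→{x, y}; union {w, x, y, z}; ε-closure = {u, v, w, x, y, z}.
Read 'a': u→{u}, v→∅, w→{v}, x→∅, y→{y}, z→∅; union {u, v, y}; ε-closure = {u, v, w, y}.
Read 'b': u→∅, v→{w, z}, w→{x, y}, y→{x, y}; union {w, x, y, z}; ε-closure = {u, v, w, x, y, z}.
That set has 6 states.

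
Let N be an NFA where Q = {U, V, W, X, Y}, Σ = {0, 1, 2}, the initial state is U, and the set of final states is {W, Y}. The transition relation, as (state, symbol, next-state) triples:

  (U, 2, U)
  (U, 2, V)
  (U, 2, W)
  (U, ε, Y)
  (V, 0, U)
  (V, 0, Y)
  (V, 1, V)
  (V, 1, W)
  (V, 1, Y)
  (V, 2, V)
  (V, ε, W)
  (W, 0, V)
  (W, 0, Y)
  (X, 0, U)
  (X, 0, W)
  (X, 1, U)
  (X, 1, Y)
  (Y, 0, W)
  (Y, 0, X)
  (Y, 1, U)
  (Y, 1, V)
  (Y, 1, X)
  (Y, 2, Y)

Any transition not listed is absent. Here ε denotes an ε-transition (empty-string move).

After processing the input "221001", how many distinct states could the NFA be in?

5

Start: ε-closure({U}) = {U, Y}.
Read '2': U→{U, V, W}, Y→{Y}; now {U, V, W, Y}.
Read '2': U→{U, V, W}, V→{V}, W→∅, Y→{Y}; now {U, V, W, Y}.
Read '1': U→∅, V→{V, W, Y}, W→∅, Y→{U, V, X}; now {U, V, W, X, Y}.
Read '0': U→∅, V→{U, Y}, W→{V, Y}, X→{U, W}, Y→{W, X}; now {U, V, W, X, Y}.
Read '0': U→∅, V→{U, Y}, W→{V, Y}, X→{U, W}, Y→{W, X}; now {U, V, W, X, Y}.
Read '1': U→∅, V→{V, W, Y}, W→∅, X→{U, Y}, Y→{U, V, X}; now {U, V, W, X, Y}.
That set has 5 states.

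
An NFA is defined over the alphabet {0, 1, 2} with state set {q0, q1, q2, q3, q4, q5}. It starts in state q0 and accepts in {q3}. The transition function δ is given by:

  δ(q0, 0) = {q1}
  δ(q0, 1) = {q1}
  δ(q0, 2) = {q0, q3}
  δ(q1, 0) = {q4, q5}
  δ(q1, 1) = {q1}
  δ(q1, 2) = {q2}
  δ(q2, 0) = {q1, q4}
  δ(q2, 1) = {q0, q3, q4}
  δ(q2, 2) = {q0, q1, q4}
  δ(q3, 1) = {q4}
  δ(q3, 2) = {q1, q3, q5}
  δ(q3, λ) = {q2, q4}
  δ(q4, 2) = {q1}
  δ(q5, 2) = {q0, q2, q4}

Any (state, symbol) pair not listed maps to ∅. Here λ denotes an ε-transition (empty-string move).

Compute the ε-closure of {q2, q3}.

{q2, q3, q4}

Begin with {q2, q3}.
ε-move q3 → q4; add q4.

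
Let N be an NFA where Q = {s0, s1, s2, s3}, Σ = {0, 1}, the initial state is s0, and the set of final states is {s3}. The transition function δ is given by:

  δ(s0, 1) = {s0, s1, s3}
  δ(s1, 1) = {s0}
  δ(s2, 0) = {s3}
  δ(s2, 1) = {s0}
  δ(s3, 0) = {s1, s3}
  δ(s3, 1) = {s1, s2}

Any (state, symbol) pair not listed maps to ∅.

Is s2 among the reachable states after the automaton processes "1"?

No

Start in {s0}.
Read '1': {s0} → {s0, s1, s3}.
State s2 is not in {s0, s1, s3}.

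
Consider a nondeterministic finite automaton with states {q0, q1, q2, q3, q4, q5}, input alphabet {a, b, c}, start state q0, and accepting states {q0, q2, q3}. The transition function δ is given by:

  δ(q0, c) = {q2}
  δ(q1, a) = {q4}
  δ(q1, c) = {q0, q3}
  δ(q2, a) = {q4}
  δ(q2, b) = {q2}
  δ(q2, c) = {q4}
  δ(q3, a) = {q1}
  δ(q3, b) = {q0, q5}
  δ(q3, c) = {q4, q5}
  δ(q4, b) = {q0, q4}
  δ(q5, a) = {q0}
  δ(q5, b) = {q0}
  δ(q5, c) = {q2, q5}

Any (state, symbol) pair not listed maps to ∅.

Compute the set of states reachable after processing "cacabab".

∅

Start in {q0}.
Read 'c': q0→{q2}; now {q2}.
Read 'a': q2→{q4}; now {q4}.
Read 'c': q4→∅; now ∅.
The set is empty and remains empty for the remaining 4 symbols.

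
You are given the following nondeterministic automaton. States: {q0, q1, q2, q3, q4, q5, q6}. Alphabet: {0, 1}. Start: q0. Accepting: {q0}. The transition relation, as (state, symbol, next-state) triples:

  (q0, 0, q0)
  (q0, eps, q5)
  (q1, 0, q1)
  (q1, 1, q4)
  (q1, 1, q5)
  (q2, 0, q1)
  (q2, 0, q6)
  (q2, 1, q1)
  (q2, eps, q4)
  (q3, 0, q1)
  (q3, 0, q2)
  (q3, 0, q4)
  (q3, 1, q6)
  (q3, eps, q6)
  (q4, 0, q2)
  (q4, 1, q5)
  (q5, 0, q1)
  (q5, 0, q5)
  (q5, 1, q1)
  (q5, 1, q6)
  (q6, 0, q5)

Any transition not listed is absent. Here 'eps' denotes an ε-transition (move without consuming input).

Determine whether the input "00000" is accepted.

Yes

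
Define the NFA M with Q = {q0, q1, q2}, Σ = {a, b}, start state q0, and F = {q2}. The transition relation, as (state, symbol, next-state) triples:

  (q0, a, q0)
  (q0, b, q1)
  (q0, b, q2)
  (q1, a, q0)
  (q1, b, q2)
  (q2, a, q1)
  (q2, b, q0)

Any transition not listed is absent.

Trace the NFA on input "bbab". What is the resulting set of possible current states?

{q1, q2}

Start in {q0}.
Read 'b': {q0} → {q1, q2}.
Read 'b': {q1, q2} → {q0, q2}.
Read 'a': {q0, q2} → {q0, q1}.
Read 'b': {q0, q1} → {q1, q2}.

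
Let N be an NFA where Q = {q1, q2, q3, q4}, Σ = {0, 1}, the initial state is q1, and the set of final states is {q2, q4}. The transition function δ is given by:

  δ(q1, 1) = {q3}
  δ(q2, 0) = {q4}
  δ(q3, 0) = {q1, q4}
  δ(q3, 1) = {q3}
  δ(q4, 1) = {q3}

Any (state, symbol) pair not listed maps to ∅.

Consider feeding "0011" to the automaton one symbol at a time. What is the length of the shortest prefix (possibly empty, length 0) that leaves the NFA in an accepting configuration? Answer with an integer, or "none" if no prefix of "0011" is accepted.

Start in {q1}.
Read '0': {q1} → ∅.
The set is empty and remains empty for the remaining 3 symbols.
No reachable set along the way intersects F.

none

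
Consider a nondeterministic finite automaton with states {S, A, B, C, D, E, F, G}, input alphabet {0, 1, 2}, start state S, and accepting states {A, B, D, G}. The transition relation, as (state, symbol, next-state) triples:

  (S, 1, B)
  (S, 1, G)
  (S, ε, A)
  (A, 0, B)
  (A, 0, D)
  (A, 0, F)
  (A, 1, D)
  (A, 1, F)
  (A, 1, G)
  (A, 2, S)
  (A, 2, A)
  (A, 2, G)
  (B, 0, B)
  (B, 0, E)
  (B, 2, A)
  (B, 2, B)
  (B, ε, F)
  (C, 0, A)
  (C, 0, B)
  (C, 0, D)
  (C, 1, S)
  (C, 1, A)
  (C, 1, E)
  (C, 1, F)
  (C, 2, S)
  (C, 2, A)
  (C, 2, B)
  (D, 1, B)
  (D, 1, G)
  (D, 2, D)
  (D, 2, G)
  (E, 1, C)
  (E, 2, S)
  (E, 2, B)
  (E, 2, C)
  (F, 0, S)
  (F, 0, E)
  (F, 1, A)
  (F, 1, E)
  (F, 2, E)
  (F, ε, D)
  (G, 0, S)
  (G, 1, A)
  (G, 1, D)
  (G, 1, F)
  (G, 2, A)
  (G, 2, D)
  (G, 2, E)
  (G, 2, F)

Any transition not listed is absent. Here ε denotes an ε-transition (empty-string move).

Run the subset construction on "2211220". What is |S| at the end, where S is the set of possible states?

6

Start: ε-closure({S}) = {S, A}.
Read '2': S→∅, A→{S, A, G}; now {S, A, G}.
Read '2': S→∅, A→{S, A, G}, G→{A, D, E, F}; now {S, A, D, E, F, G}.
Read '1': S→{B, G}, A→{D, F, G}, D→{B, G}, E→{C}, F→{A, E}, G→{A, D, F}; now {A, B, C, D, E, F, G}.
Read '1': A→{D, F, G}, B→∅, C→{S, A, E, F}, D→{B, G}, E→{C}, F→{A, E}, G→{A, D, F}; now {S, A, B, C, D, E, F, G}.
Read '2': S→∅, A→{S, A, G}, B→{A, B}, C→{S, A, B}, D→{D, G}, E→{S, B, C}, F→{E}, G→{A, D, E, F}; now {S, A, B, C, D, E, F, G}.
Read '2': S→∅, A→{S, A, G}, B→{A, B}, C→{S, A, B}, D→{D, G}, E→{S, B, C}, F→{E}, G→{A, D, E, F}; now {S, A, B, C, D, E, F, G}.
Read '0': S→∅, A→{B, D, F}, B→{B, E}, C→{A, B, D}, D→∅, E→∅, F→{S, E}, G→{S}; now {S, A, B, D, E, F}.
That set has 6 states.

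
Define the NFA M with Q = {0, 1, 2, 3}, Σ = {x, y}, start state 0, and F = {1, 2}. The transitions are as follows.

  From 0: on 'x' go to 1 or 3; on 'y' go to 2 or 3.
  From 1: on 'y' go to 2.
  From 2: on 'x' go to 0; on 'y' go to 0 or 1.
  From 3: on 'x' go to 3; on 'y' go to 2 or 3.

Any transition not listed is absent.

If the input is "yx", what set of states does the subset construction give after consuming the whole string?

Start in {0}.
Read 'y': 0→{2, 3}; now {2, 3}.
Read 'x': 2→{0}, 3→{3}; now {0, 3}.

{0, 3}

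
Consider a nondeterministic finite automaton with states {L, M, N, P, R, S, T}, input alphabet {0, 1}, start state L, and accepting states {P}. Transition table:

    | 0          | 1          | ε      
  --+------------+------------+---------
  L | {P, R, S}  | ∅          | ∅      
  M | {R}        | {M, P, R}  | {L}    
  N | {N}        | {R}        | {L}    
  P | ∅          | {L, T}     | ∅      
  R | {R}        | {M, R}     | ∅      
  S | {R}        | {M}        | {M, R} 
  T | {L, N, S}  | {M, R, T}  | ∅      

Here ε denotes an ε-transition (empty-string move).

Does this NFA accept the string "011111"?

Yes

Start in {L}.
Read '0': {L} → {L, M, P, R, S}.
Read '1': {L, M, P, R, S} → {L, M, P, R, T}.
Read '1': {L, M, P, R, T} → {L, M, P, R, T}.
Read '1': {L, M, P, R, T} → {L, M, P, R, T}.
Read '1': {L, M, P, R, T} → {L, M, P, R, T}.
Read '1': {L, M, P, R, T} → {L, M, P, R, T}.
The final set {L, M, P, R, T} contains the accepting state P.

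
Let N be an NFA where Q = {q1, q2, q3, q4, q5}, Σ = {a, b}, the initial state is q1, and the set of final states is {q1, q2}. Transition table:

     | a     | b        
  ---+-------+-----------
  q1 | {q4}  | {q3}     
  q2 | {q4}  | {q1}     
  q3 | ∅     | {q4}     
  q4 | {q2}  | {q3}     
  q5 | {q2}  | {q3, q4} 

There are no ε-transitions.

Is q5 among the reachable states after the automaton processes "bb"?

No

Start in {q1}.
Read 'b': q1→{q3}; now {q3}.
Read 'b': q3→{q4}; now {q4}.
State q5 is not in {q4}.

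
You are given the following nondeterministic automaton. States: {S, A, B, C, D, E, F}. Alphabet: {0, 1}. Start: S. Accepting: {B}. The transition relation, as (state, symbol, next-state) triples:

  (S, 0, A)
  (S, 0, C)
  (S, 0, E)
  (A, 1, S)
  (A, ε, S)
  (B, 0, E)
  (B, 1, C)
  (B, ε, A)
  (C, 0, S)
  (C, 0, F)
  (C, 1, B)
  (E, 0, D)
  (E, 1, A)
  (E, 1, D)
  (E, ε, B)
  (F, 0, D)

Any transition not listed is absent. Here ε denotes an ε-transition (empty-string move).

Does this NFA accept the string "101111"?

No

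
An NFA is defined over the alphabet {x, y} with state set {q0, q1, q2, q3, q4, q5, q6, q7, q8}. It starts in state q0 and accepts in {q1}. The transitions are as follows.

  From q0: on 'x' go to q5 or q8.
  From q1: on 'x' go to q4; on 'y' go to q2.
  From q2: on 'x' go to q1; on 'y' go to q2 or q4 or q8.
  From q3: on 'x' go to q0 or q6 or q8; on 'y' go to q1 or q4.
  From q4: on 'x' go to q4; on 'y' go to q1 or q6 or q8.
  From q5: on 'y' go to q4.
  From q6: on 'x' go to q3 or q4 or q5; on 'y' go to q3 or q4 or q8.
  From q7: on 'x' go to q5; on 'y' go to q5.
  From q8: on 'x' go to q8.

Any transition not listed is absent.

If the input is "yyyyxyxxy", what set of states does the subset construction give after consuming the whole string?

Start in {q0}.
Read 'y': q0→∅; now ∅.
The set is empty and remains empty for the remaining 8 symbols.

∅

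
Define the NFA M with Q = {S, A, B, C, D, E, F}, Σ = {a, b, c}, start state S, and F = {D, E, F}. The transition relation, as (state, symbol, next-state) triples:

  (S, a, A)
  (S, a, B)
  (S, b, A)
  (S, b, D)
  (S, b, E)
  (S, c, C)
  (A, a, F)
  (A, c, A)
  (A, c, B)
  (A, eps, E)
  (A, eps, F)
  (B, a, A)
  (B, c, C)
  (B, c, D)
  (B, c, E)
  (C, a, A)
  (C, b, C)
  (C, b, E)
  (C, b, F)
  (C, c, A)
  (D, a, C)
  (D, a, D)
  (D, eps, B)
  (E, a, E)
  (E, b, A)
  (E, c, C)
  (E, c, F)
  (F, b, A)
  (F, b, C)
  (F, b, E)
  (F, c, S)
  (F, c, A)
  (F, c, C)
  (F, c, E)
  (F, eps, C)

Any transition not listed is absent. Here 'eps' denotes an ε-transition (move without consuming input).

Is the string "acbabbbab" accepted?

Yes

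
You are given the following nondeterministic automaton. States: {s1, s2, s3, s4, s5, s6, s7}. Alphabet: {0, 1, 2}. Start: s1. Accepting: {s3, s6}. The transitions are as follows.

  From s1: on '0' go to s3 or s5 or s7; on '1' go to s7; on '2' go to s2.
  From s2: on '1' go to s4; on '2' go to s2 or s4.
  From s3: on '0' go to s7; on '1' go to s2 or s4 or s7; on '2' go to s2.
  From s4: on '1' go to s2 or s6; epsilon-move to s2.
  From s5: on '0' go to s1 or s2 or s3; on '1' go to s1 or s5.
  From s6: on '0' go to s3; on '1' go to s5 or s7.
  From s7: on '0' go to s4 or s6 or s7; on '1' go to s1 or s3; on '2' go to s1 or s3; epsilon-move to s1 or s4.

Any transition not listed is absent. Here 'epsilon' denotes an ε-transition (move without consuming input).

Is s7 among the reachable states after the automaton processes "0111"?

Start in {s1}.
Read '0': s1→{s3, s5, s7}; union {s3, s5, s7}; ε-closure = {s1, s2, s3, s4, s5, s7}.
Read '1': s1→{s7}, s2→{s4}, s3→{s2, s4, s7}, s4→{s2, s6}, s5→{s1, s5}, s7→{s1, s3}; now {s1, s2, s3, s4, s5, s6, s7}.
Read '1': s1→{s7}, s2→{s4}, s3→{s2, s4, s7}, s4→{s2, s6}, s5→{s1, s5}, s6→{s5, s7}, s7→{s1, s3}; now {s1, s2, s3, s4, s5, s6, s7}.
Read '1': s1→{s7}, s2→{s4}, s3→{s2, s4, s7}, s4→{s2, s6}, s5→{s1, s5}, s6→{s5, s7}, s7→{s1, s3}; now {s1, s2, s3, s4, s5, s6, s7}.
State s7 is in {s1, s2, s3, s4, s5, s6, s7}.

Yes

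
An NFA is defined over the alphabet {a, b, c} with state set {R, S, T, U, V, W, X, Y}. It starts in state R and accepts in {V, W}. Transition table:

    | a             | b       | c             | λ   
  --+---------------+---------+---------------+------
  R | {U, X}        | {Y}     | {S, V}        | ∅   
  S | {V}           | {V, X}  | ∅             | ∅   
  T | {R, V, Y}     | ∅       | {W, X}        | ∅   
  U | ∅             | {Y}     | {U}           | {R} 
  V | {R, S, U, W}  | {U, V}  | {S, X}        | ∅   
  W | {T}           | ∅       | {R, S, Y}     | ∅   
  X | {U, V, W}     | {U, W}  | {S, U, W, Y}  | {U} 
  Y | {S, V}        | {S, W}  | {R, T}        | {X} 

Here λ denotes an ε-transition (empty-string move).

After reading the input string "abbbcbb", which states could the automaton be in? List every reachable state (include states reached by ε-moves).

{R, S, U, V, W, X, Y}

Start in {R}.
Read 'a': R→{U, X}; union {U, X}; ε-closure = {R, U, X}.
Read 'b': R→{Y}, U→{Y}, X→{U, W}; union {U, W, Y}; ε-closure = {R, U, W, X, Y}.
Read 'b': R→{Y}, U→{Y}, W→∅, X→{U, W}, Y→{S, W}; union {S, U, W, Y}; ε-closure = {R, S, U, W, X, Y}.
Read 'b': R→{Y}, S→{V, X}, U→{Y}, W→∅, X→{U, W}, Y→{S, W}; union {S, U, V, W, X, Y}; ε-closure = {R, S, U, V, W, X, Y}.
Read 'c': R→{S, V}, S→∅, U→{U}, V→{S, X}, W→{R, S, Y}, X→{S, U, W, Y}, Y→{R, T}; now {R, S, T, U, V, W, X, Y}.
Read 'b': R→{Y}, S→{V, X}, T→∅, U→{Y}, V→{U, V}, W→∅, X→{U, W}, Y→{S, W}; union {S, U, V, W, X, Y}; ε-closure = {R, S, U, V, W, X, Y}.
Read 'b': R→{Y}, S→{V, X}, U→{Y}, V→{U, V}, W→∅, X→{U, W}, Y→{S, W}; union {S, U, V, W, X, Y}; ε-closure = {R, S, U, V, W, X, Y}.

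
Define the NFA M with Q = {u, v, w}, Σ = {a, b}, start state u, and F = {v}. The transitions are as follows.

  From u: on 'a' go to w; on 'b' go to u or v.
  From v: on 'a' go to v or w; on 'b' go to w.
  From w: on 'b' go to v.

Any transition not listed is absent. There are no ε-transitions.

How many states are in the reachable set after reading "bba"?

2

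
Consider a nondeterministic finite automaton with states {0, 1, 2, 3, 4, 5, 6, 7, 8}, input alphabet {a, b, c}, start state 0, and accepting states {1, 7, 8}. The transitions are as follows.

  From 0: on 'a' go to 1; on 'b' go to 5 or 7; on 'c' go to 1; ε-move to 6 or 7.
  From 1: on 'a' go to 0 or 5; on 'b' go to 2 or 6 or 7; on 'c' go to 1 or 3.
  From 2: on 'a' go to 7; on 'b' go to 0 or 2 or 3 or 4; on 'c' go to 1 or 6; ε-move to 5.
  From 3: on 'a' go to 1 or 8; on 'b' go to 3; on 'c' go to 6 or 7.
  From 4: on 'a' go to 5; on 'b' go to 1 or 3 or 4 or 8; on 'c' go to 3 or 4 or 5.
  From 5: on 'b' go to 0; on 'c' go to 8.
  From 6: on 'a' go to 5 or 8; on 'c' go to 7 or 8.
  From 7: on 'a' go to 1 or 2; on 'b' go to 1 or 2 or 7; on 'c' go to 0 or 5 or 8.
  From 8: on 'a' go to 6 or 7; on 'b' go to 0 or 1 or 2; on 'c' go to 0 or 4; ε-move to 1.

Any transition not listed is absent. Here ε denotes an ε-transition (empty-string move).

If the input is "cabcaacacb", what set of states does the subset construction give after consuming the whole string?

Start: ε-closure({0}) = {0, 6, 7}.
Read 'c': 0→{1}, 6→{7, 8}, 7→{0, 5, 8}; union {0, 1, 5, 7, 8}; ε-closure = {0, 1, 5, 6, 7, 8}.
Read 'a': 0→{1}, 1→{0, 5}, 5→∅, 6→{5, 8}, 7→{1, 2}, 8→{6, 7}; now {0, 1, 2, 5, 6, 7, 8}.
Read 'b': 0→{5, 7}, 1→{2, 6, 7}, 2→{0, 2, 3, 4}, 5→{0}, 6→∅, 7→{1, 2, 7}, 8→{0, 1, 2}; now {0, 1, 2, 3, 4, 5, 6, 7}.
Read 'c': 0→{1}, 1→{1, 3}, 2→{1, 6}, 3→{6, 7}, 4→{3, 4, 5}, 5→{8}, 6→{7, 8}, 7→{0, 5, 8}; now {0, 1, 3, 4, 5, 6, 7, 8}.
Read 'a': 0→{1}, 1→{0, 5}, 3→{1, 8}, 4→{5}, 5→∅, 6→{5, 8}, 7→{1, 2}, 8→{6, 7}; now {0, 1, 2, 5, 6, 7, 8}.
Read 'a': 0→{1}, 1→{0, 5}, 2→{7}, 5→∅, 6→{5, 8}, 7→{1, 2}, 8→{6, 7}; now {0, 1, 2, 5, 6, 7, 8}.
Read 'c': 0→{1}, 1→{1, 3}, 2→{1, 6}, 5→{8}, 6→{7, 8}, 7→{0, 5, 8}, 8→{0, 4}; now {0, 1, 3, 4, 5, 6, 7, 8}.
Read 'a': 0→{1}, 1→{0, 5}, 3→{1, 8}, 4→{5}, 5→∅, 6→{5, 8}, 7→{1, 2}, 8→{6, 7}; now {0, 1, 2, 5, 6, 7, 8}.
Read 'c': 0→{1}, 1→{1, 3}, 2→{1, 6}, 5→{8}, 6→{7, 8}, 7→{0, 5, 8}, 8→{0, 4}; now {0, 1, 3, 4, 5, 6, 7, 8}.
Read 'b': 0→{5, 7}, 1→{2, 6, 7}, 3→{3}, 4→{1, 3, 4, 8}, 5→{0}, 6→∅, 7→{1, 2, 7}, 8→{0, 1, 2}; now {0, 1, 2, 3, 4, 5, 6, 7, 8}.

{0, 1, 2, 3, 4, 5, 6, 7, 8}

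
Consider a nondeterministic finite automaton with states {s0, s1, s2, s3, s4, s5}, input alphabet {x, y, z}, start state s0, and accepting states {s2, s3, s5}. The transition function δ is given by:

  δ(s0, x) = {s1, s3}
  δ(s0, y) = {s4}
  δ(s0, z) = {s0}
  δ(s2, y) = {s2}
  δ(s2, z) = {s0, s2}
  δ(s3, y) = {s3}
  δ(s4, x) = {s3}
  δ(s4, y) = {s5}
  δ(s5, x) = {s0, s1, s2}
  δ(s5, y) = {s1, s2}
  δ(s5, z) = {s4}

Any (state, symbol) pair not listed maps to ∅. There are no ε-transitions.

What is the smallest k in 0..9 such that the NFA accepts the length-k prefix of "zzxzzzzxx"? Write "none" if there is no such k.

Start in {s0}.
Read 'z': {s0} → {s0}.
Read 'z': {s0} → {s0}.
Read 'x': {s0} → {s1, s3}.
None of the earlier sets intersect F, but {s1, s3} does.

3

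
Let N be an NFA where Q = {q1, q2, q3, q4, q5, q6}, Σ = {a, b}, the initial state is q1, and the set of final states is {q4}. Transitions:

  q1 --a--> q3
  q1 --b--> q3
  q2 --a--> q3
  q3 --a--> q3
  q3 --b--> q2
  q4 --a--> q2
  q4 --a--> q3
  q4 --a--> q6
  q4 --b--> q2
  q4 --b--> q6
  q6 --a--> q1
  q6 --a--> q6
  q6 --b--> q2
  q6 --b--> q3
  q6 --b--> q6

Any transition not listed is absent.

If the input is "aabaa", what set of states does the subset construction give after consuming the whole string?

{q3}

Start in {q1}.
Read 'a': {q1} → {q3}.
Read 'a': {q3} → {q3}.
Read 'b': {q3} → {q2}.
Read 'a': {q2} → {q3}.
Read 'a': {q3} → {q3}.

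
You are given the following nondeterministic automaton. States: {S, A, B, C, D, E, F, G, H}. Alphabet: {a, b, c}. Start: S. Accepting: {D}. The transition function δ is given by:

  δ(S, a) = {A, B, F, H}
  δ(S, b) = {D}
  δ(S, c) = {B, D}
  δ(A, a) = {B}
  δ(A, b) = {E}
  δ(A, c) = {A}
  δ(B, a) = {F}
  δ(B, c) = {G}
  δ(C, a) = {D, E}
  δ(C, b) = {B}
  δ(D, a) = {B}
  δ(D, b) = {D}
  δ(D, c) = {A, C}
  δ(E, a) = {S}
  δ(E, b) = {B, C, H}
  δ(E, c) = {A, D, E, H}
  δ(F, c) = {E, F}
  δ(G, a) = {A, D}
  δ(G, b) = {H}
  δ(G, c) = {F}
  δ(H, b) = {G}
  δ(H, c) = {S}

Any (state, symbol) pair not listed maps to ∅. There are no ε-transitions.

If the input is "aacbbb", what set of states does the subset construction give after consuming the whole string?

{H}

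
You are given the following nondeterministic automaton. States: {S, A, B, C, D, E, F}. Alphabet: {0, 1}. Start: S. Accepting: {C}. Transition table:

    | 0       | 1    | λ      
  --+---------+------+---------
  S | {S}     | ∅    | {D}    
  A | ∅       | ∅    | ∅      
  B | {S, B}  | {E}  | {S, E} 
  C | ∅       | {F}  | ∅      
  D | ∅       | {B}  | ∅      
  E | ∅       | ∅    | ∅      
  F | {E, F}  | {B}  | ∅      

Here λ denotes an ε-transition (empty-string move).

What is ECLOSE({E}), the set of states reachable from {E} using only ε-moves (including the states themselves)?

Begin with {E}.
No ε-moves leave this set, so the closure equals the set itself.

{E}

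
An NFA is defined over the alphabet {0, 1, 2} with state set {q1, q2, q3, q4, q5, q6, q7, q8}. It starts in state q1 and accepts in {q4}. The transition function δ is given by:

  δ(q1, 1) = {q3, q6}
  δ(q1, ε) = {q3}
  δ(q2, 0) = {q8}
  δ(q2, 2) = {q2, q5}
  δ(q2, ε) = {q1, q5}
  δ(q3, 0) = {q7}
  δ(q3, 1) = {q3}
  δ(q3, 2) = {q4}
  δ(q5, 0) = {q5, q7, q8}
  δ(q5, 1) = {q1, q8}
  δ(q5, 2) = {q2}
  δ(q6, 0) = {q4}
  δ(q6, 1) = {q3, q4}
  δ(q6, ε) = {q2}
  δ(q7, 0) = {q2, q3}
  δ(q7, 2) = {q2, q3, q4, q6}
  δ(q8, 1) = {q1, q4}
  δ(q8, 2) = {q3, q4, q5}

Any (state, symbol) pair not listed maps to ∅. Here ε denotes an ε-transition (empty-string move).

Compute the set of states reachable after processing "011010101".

∅

Start: ε-closure({q1}) = {q1, q3}.
Read '0': q1→∅, q3→{q7}; now {q7}.
Read '1': q7→∅; now ∅.
The set is empty and remains empty for the remaining 7 symbols.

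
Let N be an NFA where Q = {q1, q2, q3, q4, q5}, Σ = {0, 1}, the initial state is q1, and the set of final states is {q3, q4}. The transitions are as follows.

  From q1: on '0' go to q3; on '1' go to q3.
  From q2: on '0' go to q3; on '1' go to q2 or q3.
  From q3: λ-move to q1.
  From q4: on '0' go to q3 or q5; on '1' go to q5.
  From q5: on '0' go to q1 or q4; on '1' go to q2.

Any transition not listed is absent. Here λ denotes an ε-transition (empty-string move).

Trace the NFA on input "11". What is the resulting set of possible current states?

{q1, q3}

Start in {q1}.
Read '1': q1→{q3}; union {q3}; ε-closure = {q1, q3}.
Read '1': q1→{q3}, q3→∅; union {q3}; ε-closure = {q1, q3}.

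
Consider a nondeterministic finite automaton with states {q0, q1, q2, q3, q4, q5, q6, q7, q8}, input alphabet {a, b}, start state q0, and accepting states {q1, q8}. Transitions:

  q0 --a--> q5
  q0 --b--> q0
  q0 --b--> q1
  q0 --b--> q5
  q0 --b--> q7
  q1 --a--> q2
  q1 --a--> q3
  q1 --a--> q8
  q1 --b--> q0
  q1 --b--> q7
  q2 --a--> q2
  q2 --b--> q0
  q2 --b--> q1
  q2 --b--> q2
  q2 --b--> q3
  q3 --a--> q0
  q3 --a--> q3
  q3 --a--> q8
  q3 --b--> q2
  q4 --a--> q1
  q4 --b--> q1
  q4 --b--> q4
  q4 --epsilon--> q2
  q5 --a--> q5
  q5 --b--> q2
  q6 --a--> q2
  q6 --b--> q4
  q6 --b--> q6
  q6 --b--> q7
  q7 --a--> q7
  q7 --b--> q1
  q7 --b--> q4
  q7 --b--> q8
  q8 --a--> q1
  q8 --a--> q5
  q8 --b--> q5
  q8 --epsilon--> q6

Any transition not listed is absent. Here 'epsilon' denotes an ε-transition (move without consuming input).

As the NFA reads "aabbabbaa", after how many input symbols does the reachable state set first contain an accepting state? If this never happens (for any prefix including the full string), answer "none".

4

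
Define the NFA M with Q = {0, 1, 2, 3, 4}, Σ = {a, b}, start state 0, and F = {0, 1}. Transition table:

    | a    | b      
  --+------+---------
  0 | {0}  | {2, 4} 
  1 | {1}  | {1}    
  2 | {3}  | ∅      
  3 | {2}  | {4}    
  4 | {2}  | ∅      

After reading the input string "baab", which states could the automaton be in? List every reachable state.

{4}

Start in {0}.
Read 'b': {0} → {2, 4}.
Read 'a': {2, 4} → {2, 3}.
Read 'a': {2, 3} → {2, 3}.
Read 'b': {2, 3} → {4}.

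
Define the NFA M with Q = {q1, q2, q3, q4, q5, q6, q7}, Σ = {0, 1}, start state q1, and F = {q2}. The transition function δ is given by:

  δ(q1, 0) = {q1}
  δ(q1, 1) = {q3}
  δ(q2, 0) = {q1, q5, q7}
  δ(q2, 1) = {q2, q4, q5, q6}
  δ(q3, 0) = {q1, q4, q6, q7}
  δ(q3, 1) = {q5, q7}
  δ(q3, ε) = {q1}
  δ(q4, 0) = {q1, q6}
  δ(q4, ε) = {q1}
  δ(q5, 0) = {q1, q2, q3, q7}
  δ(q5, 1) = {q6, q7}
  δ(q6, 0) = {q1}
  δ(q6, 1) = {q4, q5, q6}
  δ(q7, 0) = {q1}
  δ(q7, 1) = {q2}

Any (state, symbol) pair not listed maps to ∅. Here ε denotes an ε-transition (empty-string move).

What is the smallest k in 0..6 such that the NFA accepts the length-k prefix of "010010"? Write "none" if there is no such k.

Start in {q1}.
Read '0': q1→{q1}; now {q1}.
Read '1': q1→{q3}; union {q3}; ε-closure = {q1, q3}.
Read '0': q1→{q1}, q3→{q1, q4, q6, q7}; now {q1, q4, q6, q7}.
Read '0': q1→{q1}, q4→{q1, q6}, q6→{q1}, q7→{q1}; now {q1, q6}.
Read '1': q1→{q3}, q6→{q4, q5, q6}; union {q3, q4, q5, q6}; ε-closure = {q1, q3, q4, q5, q6}.
Read '0': q1→{q1}, q3→{q1, q4, q6, q7}, q4→{q1, q6}, q5→{q1, q2, q3, q7}, q6→{q1}; now {q1, q2, q3, q4, q6, q7}.
None of the earlier sets intersect F, but {q1, q2, q3, q4, q6, q7} does.

6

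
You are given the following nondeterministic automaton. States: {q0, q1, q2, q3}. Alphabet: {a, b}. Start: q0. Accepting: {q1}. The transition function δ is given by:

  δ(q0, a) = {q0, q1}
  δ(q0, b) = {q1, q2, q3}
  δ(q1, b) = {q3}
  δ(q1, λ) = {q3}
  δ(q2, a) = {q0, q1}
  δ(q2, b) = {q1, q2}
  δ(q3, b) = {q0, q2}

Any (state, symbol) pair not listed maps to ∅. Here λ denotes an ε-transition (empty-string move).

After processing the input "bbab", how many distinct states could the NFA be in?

Start in {q0}.
Read 'b': {q0} → {q1, q2, q3}.
Read 'b': {q1, q2, q3} → {q0, q1, q2, q3}.
Read 'a': {q0, q1, q2, q3} → {q0, q1, q3}.
Read 'b': {q0, q1, q3} → {q0, q1, q2, q3}.
That set has 4 states.

4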